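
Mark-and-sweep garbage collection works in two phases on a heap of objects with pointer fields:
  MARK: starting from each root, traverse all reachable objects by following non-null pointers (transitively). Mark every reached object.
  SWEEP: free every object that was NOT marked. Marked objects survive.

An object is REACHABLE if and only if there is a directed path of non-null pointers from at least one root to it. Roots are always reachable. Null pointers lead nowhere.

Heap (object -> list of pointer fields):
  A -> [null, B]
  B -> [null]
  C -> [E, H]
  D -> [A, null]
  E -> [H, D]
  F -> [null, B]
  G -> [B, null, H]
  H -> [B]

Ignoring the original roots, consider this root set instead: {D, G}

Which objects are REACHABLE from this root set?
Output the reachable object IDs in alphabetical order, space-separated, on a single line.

Answer: A B D G H

Derivation:
Roots: D G
Mark D: refs=A null, marked=D
Mark G: refs=B null H, marked=D G
Mark A: refs=null B, marked=A D G
Mark B: refs=null, marked=A B D G
Mark H: refs=B, marked=A B D G H
Unmarked (collected): C E F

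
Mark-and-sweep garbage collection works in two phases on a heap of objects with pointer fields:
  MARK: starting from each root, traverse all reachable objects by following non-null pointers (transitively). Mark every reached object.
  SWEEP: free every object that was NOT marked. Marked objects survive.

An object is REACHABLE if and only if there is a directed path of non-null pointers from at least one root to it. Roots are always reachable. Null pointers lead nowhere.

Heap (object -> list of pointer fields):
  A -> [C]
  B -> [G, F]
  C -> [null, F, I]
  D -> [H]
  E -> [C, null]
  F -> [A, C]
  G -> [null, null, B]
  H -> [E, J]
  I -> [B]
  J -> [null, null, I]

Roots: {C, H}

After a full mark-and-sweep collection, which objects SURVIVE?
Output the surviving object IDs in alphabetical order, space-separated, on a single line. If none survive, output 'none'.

Roots: C H
Mark C: refs=null F I, marked=C
Mark H: refs=E J, marked=C H
Mark F: refs=A C, marked=C F H
Mark I: refs=B, marked=C F H I
Mark E: refs=C null, marked=C E F H I
Mark J: refs=null null I, marked=C E F H I J
Mark A: refs=C, marked=A C E F H I J
Mark B: refs=G F, marked=A B C E F H I J
Mark G: refs=null null B, marked=A B C E F G H I J
Unmarked (collected): D

Answer: A B C E F G H I J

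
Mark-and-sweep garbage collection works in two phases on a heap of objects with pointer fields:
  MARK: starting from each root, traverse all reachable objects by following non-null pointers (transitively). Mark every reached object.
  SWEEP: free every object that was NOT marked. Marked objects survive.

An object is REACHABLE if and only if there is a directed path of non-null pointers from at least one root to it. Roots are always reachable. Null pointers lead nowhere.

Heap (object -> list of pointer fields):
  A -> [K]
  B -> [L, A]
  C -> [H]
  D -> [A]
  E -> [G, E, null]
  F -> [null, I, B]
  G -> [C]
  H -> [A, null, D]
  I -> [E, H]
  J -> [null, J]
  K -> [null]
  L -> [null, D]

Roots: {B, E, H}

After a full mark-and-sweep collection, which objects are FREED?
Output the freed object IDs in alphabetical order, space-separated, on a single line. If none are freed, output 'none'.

Answer: F I J

Derivation:
Roots: B E H
Mark B: refs=L A, marked=B
Mark E: refs=G E null, marked=B E
Mark H: refs=A null D, marked=B E H
Mark L: refs=null D, marked=B E H L
Mark A: refs=K, marked=A B E H L
Mark G: refs=C, marked=A B E G H L
Mark D: refs=A, marked=A B D E G H L
Mark K: refs=null, marked=A B D E G H K L
Mark C: refs=H, marked=A B C D E G H K L
Unmarked (collected): F I J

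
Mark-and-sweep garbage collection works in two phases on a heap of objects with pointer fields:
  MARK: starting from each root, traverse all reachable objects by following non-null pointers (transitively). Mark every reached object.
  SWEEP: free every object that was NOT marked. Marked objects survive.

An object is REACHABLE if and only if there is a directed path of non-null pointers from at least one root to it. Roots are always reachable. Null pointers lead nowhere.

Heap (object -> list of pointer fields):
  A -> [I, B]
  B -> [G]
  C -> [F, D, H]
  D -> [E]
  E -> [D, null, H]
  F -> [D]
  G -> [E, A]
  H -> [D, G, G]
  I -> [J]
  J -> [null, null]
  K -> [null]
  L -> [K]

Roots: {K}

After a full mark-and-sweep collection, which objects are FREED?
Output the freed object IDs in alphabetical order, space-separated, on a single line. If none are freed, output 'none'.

Roots: K
Mark K: refs=null, marked=K
Unmarked (collected): A B C D E F G H I J L

Answer: A B C D E F G H I J L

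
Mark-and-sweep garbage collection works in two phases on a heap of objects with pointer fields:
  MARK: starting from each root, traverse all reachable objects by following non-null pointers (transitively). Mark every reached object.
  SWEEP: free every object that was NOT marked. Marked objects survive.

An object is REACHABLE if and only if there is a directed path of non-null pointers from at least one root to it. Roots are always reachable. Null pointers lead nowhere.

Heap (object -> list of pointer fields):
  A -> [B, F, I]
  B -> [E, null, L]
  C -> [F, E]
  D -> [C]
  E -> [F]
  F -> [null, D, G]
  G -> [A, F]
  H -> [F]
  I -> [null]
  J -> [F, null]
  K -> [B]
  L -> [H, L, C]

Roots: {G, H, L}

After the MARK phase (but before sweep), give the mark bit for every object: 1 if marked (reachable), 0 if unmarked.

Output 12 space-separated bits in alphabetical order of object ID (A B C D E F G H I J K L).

Roots: G H L
Mark G: refs=A F, marked=G
Mark H: refs=F, marked=G H
Mark L: refs=H L C, marked=G H L
Mark A: refs=B F I, marked=A G H L
Mark F: refs=null D G, marked=A F G H L
Mark C: refs=F E, marked=A C F G H L
Mark B: refs=E null L, marked=A B C F G H L
Mark I: refs=null, marked=A B C F G H I L
Mark D: refs=C, marked=A B C D F G H I L
Mark E: refs=F, marked=A B C D E F G H I L
Unmarked (collected): J K

Answer: 1 1 1 1 1 1 1 1 1 0 0 1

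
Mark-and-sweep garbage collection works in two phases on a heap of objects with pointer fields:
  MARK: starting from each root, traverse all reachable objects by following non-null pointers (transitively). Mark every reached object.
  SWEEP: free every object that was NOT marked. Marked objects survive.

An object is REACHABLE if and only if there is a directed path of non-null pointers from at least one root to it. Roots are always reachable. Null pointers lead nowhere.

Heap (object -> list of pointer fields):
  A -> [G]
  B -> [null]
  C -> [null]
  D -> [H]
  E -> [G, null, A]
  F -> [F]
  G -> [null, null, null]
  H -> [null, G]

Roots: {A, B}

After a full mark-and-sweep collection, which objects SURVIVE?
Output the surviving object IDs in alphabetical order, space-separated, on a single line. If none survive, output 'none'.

Roots: A B
Mark A: refs=G, marked=A
Mark B: refs=null, marked=A B
Mark G: refs=null null null, marked=A B G
Unmarked (collected): C D E F H

Answer: A B G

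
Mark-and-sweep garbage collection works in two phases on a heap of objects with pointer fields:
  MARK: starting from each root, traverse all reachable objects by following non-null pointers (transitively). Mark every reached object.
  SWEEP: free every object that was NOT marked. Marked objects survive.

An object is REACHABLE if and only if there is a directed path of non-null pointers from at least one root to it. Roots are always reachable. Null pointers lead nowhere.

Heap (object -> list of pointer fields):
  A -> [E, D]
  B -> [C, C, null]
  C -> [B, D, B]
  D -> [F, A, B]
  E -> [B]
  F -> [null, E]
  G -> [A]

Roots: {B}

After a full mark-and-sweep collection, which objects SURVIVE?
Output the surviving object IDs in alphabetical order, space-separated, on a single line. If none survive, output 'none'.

Answer: A B C D E F

Derivation:
Roots: B
Mark B: refs=C C null, marked=B
Mark C: refs=B D B, marked=B C
Mark D: refs=F A B, marked=B C D
Mark F: refs=null E, marked=B C D F
Mark A: refs=E D, marked=A B C D F
Mark E: refs=B, marked=A B C D E F
Unmarked (collected): G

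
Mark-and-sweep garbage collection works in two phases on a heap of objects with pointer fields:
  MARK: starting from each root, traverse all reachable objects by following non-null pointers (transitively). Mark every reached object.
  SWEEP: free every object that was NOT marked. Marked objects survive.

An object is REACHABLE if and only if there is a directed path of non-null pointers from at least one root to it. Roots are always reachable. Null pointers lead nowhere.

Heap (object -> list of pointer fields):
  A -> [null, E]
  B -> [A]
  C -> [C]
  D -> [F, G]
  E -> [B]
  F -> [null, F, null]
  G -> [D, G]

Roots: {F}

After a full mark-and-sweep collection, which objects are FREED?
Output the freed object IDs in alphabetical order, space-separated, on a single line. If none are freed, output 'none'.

Roots: F
Mark F: refs=null F null, marked=F
Unmarked (collected): A B C D E G

Answer: A B C D E G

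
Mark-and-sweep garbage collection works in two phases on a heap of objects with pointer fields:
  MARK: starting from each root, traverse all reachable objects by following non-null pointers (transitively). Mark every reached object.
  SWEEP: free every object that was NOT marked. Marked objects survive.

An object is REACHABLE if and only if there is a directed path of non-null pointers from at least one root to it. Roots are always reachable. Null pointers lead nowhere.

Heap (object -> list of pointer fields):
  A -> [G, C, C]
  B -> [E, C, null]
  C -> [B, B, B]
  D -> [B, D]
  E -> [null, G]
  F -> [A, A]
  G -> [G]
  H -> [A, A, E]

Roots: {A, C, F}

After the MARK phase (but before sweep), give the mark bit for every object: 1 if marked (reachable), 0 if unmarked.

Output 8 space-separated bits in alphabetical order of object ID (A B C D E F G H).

Roots: A C F
Mark A: refs=G C C, marked=A
Mark C: refs=B B B, marked=A C
Mark F: refs=A A, marked=A C F
Mark G: refs=G, marked=A C F G
Mark B: refs=E C null, marked=A B C F G
Mark E: refs=null G, marked=A B C E F G
Unmarked (collected): D H

Answer: 1 1 1 0 1 1 1 0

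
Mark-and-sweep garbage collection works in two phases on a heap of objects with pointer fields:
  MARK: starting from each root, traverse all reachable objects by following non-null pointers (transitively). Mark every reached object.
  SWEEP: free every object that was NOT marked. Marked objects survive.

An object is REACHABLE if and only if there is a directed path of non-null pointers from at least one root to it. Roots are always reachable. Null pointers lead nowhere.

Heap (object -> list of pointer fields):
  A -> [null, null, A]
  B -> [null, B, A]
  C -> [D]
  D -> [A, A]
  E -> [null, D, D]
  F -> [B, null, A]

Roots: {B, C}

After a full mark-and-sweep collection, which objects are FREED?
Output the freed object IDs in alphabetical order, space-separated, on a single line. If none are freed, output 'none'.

Answer: E F

Derivation:
Roots: B C
Mark B: refs=null B A, marked=B
Mark C: refs=D, marked=B C
Mark A: refs=null null A, marked=A B C
Mark D: refs=A A, marked=A B C D
Unmarked (collected): E F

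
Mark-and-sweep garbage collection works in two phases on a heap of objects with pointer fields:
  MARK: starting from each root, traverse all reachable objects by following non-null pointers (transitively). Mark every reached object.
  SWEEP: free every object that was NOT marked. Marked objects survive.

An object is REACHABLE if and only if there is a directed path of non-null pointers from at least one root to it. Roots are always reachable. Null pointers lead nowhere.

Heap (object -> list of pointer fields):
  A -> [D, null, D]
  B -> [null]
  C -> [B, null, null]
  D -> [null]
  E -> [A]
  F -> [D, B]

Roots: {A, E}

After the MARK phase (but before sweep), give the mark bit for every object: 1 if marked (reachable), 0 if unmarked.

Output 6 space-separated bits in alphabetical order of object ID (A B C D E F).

Roots: A E
Mark A: refs=D null D, marked=A
Mark E: refs=A, marked=A E
Mark D: refs=null, marked=A D E
Unmarked (collected): B C F

Answer: 1 0 0 1 1 0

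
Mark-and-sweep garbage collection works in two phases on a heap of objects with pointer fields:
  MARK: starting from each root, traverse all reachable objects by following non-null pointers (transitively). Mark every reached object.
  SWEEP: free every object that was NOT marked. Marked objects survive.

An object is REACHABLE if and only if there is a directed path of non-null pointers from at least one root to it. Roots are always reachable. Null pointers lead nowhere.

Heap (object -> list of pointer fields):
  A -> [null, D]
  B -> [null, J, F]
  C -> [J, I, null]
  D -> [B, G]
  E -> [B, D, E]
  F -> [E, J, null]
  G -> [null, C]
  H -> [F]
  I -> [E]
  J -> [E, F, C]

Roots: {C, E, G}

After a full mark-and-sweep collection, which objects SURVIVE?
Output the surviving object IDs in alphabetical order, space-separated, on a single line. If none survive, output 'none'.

Answer: B C D E F G I J

Derivation:
Roots: C E G
Mark C: refs=J I null, marked=C
Mark E: refs=B D E, marked=C E
Mark G: refs=null C, marked=C E G
Mark J: refs=E F C, marked=C E G J
Mark I: refs=E, marked=C E G I J
Mark B: refs=null J F, marked=B C E G I J
Mark D: refs=B G, marked=B C D E G I J
Mark F: refs=E J null, marked=B C D E F G I J
Unmarked (collected): A H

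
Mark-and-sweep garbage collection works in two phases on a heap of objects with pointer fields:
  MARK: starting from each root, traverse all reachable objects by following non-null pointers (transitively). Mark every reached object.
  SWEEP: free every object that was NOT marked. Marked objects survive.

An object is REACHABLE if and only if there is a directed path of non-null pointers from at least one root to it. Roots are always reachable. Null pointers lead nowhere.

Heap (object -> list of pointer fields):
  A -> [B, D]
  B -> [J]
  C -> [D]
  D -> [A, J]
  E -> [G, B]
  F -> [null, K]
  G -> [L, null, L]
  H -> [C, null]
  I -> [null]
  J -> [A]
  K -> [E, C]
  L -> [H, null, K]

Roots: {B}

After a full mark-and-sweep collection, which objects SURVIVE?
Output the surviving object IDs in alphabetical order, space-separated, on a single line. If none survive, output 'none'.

Answer: A B D J

Derivation:
Roots: B
Mark B: refs=J, marked=B
Mark J: refs=A, marked=B J
Mark A: refs=B D, marked=A B J
Mark D: refs=A J, marked=A B D J
Unmarked (collected): C E F G H I K L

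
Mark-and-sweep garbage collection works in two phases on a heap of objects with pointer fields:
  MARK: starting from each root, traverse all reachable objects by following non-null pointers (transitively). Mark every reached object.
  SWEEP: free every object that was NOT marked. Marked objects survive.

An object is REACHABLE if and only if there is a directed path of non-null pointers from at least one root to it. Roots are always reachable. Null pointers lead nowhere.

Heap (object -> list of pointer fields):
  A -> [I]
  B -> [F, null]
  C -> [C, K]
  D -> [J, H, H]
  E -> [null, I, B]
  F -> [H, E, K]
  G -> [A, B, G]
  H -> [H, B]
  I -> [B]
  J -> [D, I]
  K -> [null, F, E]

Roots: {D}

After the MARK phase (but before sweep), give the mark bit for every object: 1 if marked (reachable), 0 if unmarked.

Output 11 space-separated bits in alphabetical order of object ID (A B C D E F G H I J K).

Roots: D
Mark D: refs=J H H, marked=D
Mark J: refs=D I, marked=D J
Mark H: refs=H B, marked=D H J
Mark I: refs=B, marked=D H I J
Mark B: refs=F null, marked=B D H I J
Mark F: refs=H E K, marked=B D F H I J
Mark E: refs=null I B, marked=B D E F H I J
Mark K: refs=null F E, marked=B D E F H I J K
Unmarked (collected): A C G

Answer: 0 1 0 1 1 1 0 1 1 1 1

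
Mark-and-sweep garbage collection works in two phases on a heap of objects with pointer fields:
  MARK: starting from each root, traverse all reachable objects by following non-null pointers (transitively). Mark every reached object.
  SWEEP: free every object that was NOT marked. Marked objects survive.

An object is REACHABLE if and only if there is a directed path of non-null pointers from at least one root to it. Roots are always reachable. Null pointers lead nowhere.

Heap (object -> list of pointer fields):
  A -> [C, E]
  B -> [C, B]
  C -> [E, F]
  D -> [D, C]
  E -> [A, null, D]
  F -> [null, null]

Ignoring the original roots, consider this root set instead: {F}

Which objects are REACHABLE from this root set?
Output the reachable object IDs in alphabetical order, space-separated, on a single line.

Answer: F

Derivation:
Roots: F
Mark F: refs=null null, marked=F
Unmarked (collected): A B C D E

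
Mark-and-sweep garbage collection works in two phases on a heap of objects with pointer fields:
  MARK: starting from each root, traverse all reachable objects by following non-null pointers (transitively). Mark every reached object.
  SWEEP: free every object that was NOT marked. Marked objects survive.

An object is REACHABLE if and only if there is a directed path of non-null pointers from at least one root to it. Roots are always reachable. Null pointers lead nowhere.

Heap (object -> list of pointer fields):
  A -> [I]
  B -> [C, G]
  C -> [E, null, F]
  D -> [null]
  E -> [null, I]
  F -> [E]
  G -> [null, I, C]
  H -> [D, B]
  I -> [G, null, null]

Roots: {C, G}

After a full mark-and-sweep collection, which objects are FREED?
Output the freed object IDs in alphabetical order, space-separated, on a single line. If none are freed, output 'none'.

Roots: C G
Mark C: refs=E null F, marked=C
Mark G: refs=null I C, marked=C G
Mark E: refs=null I, marked=C E G
Mark F: refs=E, marked=C E F G
Mark I: refs=G null null, marked=C E F G I
Unmarked (collected): A B D H

Answer: A B D H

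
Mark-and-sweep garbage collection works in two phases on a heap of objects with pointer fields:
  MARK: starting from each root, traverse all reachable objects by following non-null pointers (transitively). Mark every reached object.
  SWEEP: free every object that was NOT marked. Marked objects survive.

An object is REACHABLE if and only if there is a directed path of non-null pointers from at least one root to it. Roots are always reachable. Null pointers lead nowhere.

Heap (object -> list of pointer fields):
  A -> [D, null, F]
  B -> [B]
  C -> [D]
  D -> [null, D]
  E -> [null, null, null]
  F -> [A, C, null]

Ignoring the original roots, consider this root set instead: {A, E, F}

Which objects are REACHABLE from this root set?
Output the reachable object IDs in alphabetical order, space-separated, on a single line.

Answer: A C D E F

Derivation:
Roots: A E F
Mark A: refs=D null F, marked=A
Mark E: refs=null null null, marked=A E
Mark F: refs=A C null, marked=A E F
Mark D: refs=null D, marked=A D E F
Mark C: refs=D, marked=A C D E F
Unmarked (collected): B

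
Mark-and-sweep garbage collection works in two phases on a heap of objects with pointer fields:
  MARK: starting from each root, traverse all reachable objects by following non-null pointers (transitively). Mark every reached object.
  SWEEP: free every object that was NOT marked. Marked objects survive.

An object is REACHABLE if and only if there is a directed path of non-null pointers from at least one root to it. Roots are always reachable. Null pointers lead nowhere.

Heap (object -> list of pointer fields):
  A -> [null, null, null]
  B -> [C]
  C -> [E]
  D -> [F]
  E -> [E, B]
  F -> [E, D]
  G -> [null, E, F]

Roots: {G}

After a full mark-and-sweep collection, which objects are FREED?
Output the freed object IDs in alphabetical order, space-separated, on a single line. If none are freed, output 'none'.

Roots: G
Mark G: refs=null E F, marked=G
Mark E: refs=E B, marked=E G
Mark F: refs=E D, marked=E F G
Mark B: refs=C, marked=B E F G
Mark D: refs=F, marked=B D E F G
Mark C: refs=E, marked=B C D E F G
Unmarked (collected): A

Answer: A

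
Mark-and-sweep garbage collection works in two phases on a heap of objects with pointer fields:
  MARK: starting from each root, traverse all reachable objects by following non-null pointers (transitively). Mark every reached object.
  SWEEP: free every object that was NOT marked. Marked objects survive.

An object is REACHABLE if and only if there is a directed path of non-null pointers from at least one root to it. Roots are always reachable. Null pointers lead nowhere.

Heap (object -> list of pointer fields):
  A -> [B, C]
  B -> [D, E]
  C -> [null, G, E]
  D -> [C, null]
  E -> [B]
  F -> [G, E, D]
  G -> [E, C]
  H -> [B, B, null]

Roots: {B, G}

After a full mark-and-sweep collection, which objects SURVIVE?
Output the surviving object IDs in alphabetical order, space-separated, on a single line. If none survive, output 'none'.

Roots: B G
Mark B: refs=D E, marked=B
Mark G: refs=E C, marked=B G
Mark D: refs=C null, marked=B D G
Mark E: refs=B, marked=B D E G
Mark C: refs=null G E, marked=B C D E G
Unmarked (collected): A F H

Answer: B C D E G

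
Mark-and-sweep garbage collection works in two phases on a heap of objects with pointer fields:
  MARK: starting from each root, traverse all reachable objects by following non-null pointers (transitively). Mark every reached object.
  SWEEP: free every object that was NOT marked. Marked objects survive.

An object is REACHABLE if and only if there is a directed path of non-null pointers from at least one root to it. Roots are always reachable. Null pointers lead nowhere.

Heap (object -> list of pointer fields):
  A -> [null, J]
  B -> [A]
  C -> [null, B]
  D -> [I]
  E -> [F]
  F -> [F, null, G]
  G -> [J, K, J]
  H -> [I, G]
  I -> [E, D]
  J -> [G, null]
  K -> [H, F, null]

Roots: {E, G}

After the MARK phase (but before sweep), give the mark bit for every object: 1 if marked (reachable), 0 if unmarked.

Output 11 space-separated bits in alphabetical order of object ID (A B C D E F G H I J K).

Roots: E G
Mark E: refs=F, marked=E
Mark G: refs=J K J, marked=E G
Mark F: refs=F null G, marked=E F G
Mark J: refs=G null, marked=E F G J
Mark K: refs=H F null, marked=E F G J K
Mark H: refs=I G, marked=E F G H J K
Mark I: refs=E D, marked=E F G H I J K
Mark D: refs=I, marked=D E F G H I J K
Unmarked (collected): A B C

Answer: 0 0 0 1 1 1 1 1 1 1 1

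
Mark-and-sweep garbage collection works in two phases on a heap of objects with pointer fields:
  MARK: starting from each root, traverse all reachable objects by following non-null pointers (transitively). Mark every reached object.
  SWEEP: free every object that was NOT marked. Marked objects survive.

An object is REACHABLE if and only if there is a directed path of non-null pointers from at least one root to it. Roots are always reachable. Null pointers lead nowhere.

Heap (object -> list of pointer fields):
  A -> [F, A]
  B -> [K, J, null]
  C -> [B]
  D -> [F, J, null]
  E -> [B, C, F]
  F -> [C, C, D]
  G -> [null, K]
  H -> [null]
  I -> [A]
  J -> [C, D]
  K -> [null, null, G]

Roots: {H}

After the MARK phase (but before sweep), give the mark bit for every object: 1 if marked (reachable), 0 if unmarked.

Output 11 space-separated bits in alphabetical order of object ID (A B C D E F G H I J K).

Answer: 0 0 0 0 0 0 0 1 0 0 0

Derivation:
Roots: H
Mark H: refs=null, marked=H
Unmarked (collected): A B C D E F G I J K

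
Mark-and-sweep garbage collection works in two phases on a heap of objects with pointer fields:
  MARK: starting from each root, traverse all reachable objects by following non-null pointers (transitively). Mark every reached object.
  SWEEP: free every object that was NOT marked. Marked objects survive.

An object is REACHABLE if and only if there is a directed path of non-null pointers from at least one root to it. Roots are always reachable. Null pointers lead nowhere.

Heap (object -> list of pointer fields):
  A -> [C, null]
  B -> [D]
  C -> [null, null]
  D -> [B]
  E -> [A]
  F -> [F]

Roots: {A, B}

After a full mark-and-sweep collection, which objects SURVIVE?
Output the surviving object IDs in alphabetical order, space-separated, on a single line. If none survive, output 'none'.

Answer: A B C D

Derivation:
Roots: A B
Mark A: refs=C null, marked=A
Mark B: refs=D, marked=A B
Mark C: refs=null null, marked=A B C
Mark D: refs=B, marked=A B C D
Unmarked (collected): E F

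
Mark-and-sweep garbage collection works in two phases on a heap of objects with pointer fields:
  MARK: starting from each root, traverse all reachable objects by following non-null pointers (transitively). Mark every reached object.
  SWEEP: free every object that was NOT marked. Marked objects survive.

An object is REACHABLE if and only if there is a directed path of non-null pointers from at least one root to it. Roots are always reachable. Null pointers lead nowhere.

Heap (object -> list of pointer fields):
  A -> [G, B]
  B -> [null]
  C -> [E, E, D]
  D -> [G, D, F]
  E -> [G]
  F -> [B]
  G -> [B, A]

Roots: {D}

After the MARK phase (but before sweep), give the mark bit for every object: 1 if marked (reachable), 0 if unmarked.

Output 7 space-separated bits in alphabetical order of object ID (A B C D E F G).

Answer: 1 1 0 1 0 1 1

Derivation:
Roots: D
Mark D: refs=G D F, marked=D
Mark G: refs=B A, marked=D G
Mark F: refs=B, marked=D F G
Mark B: refs=null, marked=B D F G
Mark A: refs=G B, marked=A B D F G
Unmarked (collected): C E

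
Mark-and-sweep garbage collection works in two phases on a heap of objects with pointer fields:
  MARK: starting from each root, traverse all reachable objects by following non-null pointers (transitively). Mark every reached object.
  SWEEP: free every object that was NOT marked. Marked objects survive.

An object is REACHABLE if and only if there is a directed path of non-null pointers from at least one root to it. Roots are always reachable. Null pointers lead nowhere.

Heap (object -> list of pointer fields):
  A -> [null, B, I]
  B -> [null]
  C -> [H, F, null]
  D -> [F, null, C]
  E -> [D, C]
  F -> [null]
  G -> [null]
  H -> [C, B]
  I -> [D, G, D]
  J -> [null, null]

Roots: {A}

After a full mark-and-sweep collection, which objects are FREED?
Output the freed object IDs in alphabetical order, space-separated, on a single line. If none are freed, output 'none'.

Roots: A
Mark A: refs=null B I, marked=A
Mark B: refs=null, marked=A B
Mark I: refs=D G D, marked=A B I
Mark D: refs=F null C, marked=A B D I
Mark G: refs=null, marked=A B D G I
Mark F: refs=null, marked=A B D F G I
Mark C: refs=H F null, marked=A B C D F G I
Mark H: refs=C B, marked=A B C D F G H I
Unmarked (collected): E J

Answer: E J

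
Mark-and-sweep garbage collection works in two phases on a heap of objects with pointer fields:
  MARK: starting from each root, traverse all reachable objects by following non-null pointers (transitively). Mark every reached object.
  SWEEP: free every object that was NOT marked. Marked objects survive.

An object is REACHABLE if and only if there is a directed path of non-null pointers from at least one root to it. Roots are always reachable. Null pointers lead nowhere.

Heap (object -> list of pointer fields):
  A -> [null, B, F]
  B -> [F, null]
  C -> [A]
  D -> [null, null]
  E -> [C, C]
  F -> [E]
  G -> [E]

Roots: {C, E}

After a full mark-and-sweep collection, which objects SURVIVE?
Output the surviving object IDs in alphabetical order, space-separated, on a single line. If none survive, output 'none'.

Answer: A B C E F

Derivation:
Roots: C E
Mark C: refs=A, marked=C
Mark E: refs=C C, marked=C E
Mark A: refs=null B F, marked=A C E
Mark B: refs=F null, marked=A B C E
Mark F: refs=E, marked=A B C E F
Unmarked (collected): D G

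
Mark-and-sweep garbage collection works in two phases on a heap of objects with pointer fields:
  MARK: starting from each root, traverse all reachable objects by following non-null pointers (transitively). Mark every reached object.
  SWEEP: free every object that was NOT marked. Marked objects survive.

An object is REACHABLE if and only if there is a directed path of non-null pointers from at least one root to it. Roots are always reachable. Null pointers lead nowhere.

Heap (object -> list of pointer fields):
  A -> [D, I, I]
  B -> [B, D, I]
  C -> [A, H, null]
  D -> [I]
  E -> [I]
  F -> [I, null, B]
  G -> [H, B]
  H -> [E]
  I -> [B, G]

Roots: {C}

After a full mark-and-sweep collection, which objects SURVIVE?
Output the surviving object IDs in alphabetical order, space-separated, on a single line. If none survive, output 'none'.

Roots: C
Mark C: refs=A H null, marked=C
Mark A: refs=D I I, marked=A C
Mark H: refs=E, marked=A C H
Mark D: refs=I, marked=A C D H
Mark I: refs=B G, marked=A C D H I
Mark E: refs=I, marked=A C D E H I
Mark B: refs=B D I, marked=A B C D E H I
Mark G: refs=H B, marked=A B C D E G H I
Unmarked (collected): F

Answer: A B C D E G H I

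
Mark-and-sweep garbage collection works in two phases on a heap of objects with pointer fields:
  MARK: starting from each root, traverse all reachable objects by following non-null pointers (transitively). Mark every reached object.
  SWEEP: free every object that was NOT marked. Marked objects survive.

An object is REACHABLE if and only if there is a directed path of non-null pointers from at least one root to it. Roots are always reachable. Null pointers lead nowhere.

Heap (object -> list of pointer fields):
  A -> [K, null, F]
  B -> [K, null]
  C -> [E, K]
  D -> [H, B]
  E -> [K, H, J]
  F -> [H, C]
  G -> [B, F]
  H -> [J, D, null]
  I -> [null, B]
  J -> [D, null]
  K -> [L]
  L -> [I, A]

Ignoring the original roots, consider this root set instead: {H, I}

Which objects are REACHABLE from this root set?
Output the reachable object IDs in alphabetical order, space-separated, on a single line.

Roots: H I
Mark H: refs=J D null, marked=H
Mark I: refs=null B, marked=H I
Mark J: refs=D null, marked=H I J
Mark D: refs=H B, marked=D H I J
Mark B: refs=K null, marked=B D H I J
Mark K: refs=L, marked=B D H I J K
Mark L: refs=I A, marked=B D H I J K L
Mark A: refs=K null F, marked=A B D H I J K L
Mark F: refs=H C, marked=A B D F H I J K L
Mark C: refs=E K, marked=A B C D F H I J K L
Mark E: refs=K H J, marked=A B C D E F H I J K L
Unmarked (collected): G

Answer: A B C D E F H I J K L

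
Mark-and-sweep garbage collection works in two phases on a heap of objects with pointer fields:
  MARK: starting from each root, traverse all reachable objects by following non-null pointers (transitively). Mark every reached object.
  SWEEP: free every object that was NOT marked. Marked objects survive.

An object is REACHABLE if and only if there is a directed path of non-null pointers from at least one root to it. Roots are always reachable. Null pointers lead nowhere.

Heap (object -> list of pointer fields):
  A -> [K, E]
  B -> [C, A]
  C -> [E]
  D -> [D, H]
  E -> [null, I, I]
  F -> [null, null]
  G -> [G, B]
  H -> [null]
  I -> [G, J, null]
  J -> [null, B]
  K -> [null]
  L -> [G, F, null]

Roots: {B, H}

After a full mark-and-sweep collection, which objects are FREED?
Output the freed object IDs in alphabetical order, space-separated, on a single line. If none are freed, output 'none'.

Answer: D F L

Derivation:
Roots: B H
Mark B: refs=C A, marked=B
Mark H: refs=null, marked=B H
Mark C: refs=E, marked=B C H
Mark A: refs=K E, marked=A B C H
Mark E: refs=null I I, marked=A B C E H
Mark K: refs=null, marked=A B C E H K
Mark I: refs=G J null, marked=A B C E H I K
Mark G: refs=G B, marked=A B C E G H I K
Mark J: refs=null B, marked=A B C E G H I J K
Unmarked (collected): D F L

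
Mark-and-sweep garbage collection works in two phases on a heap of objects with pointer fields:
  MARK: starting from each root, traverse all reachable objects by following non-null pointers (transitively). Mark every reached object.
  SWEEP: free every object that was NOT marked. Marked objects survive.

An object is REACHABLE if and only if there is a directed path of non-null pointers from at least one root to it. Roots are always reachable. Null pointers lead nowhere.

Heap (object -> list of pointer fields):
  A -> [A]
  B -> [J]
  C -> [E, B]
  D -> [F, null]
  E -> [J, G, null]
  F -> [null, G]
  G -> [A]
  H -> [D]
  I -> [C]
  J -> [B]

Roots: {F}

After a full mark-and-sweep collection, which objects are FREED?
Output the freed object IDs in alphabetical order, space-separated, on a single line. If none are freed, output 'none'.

Roots: F
Mark F: refs=null G, marked=F
Mark G: refs=A, marked=F G
Mark A: refs=A, marked=A F G
Unmarked (collected): B C D E H I J

Answer: B C D E H I J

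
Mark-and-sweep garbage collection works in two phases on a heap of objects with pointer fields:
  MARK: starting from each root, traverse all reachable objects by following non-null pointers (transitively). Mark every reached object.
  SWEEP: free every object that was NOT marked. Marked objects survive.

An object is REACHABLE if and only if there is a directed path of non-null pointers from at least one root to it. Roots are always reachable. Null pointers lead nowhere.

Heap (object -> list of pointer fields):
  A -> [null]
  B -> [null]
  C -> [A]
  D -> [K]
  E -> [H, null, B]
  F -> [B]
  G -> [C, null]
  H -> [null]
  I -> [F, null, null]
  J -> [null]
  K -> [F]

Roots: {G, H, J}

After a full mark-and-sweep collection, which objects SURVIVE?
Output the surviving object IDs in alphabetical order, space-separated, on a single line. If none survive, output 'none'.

Roots: G H J
Mark G: refs=C null, marked=G
Mark H: refs=null, marked=G H
Mark J: refs=null, marked=G H J
Mark C: refs=A, marked=C G H J
Mark A: refs=null, marked=A C G H J
Unmarked (collected): B D E F I K

Answer: A C G H J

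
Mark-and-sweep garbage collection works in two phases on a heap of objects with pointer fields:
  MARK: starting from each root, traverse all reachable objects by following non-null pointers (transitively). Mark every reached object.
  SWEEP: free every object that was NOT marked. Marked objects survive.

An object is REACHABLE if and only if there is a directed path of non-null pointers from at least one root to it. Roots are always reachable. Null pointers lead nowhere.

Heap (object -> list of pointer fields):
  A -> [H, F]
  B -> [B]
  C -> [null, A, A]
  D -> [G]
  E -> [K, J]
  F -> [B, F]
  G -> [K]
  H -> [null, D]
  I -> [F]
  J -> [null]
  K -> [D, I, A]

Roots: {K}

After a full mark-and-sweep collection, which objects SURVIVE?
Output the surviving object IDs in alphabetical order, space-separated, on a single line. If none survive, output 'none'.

Answer: A B D F G H I K

Derivation:
Roots: K
Mark K: refs=D I A, marked=K
Mark D: refs=G, marked=D K
Mark I: refs=F, marked=D I K
Mark A: refs=H F, marked=A D I K
Mark G: refs=K, marked=A D G I K
Mark F: refs=B F, marked=A D F G I K
Mark H: refs=null D, marked=A D F G H I K
Mark B: refs=B, marked=A B D F G H I K
Unmarked (collected): C E J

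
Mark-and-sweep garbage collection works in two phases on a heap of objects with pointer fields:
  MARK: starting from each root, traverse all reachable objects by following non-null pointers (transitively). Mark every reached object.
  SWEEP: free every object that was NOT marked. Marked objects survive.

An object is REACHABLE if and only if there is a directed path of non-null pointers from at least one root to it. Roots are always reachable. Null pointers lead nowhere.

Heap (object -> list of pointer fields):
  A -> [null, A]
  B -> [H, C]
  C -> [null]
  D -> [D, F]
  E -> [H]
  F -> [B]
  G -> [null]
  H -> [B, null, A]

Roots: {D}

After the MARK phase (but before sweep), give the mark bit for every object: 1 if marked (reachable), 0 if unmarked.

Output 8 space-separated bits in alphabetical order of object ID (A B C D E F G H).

Answer: 1 1 1 1 0 1 0 1

Derivation:
Roots: D
Mark D: refs=D F, marked=D
Mark F: refs=B, marked=D F
Mark B: refs=H C, marked=B D F
Mark H: refs=B null A, marked=B D F H
Mark C: refs=null, marked=B C D F H
Mark A: refs=null A, marked=A B C D F H
Unmarked (collected): E G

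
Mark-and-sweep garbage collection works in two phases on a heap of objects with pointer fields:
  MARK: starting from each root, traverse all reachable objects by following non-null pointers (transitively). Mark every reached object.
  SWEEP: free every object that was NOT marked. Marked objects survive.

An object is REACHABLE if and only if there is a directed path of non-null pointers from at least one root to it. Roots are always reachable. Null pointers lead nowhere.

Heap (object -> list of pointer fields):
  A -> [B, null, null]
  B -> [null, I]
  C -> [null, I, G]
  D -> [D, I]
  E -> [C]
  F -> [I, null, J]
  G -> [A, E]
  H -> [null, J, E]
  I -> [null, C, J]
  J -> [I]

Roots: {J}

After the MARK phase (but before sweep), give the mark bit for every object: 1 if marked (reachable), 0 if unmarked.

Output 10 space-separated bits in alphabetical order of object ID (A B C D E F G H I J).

Answer: 1 1 1 0 1 0 1 0 1 1

Derivation:
Roots: J
Mark J: refs=I, marked=J
Mark I: refs=null C J, marked=I J
Mark C: refs=null I G, marked=C I J
Mark G: refs=A E, marked=C G I J
Mark A: refs=B null null, marked=A C G I J
Mark E: refs=C, marked=A C E G I J
Mark B: refs=null I, marked=A B C E G I J
Unmarked (collected): D F H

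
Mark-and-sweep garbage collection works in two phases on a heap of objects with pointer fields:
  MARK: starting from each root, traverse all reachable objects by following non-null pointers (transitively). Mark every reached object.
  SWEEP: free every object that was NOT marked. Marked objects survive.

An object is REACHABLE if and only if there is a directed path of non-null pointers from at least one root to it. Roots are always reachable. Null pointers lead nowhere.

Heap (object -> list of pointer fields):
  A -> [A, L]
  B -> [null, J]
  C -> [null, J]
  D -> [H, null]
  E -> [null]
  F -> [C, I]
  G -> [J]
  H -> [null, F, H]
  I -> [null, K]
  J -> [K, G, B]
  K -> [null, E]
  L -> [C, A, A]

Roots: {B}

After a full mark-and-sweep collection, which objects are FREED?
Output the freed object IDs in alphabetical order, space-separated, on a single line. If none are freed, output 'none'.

Answer: A C D F H I L

Derivation:
Roots: B
Mark B: refs=null J, marked=B
Mark J: refs=K G B, marked=B J
Mark K: refs=null E, marked=B J K
Mark G: refs=J, marked=B G J K
Mark E: refs=null, marked=B E G J K
Unmarked (collected): A C D F H I L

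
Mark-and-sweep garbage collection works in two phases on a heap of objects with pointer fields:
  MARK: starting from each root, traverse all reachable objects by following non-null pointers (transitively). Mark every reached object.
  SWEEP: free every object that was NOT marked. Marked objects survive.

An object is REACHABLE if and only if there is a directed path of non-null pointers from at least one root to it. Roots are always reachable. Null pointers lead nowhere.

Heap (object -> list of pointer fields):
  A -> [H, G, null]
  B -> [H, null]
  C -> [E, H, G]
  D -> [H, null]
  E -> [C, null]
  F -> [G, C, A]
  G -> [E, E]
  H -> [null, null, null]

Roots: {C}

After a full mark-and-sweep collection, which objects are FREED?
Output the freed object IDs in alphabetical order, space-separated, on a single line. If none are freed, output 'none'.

Answer: A B D F

Derivation:
Roots: C
Mark C: refs=E H G, marked=C
Mark E: refs=C null, marked=C E
Mark H: refs=null null null, marked=C E H
Mark G: refs=E E, marked=C E G H
Unmarked (collected): A B D F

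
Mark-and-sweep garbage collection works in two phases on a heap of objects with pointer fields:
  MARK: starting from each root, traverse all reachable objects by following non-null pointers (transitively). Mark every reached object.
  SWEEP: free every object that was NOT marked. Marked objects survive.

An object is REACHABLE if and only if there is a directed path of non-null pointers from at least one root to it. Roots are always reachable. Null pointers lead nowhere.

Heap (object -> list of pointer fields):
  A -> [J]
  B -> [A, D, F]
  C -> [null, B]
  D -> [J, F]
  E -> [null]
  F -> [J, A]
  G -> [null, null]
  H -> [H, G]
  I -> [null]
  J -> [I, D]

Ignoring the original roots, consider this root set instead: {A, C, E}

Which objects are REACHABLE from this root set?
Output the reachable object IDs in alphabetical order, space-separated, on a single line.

Answer: A B C D E F I J

Derivation:
Roots: A C E
Mark A: refs=J, marked=A
Mark C: refs=null B, marked=A C
Mark E: refs=null, marked=A C E
Mark J: refs=I D, marked=A C E J
Mark B: refs=A D F, marked=A B C E J
Mark I: refs=null, marked=A B C E I J
Mark D: refs=J F, marked=A B C D E I J
Mark F: refs=J A, marked=A B C D E F I J
Unmarked (collected): G H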